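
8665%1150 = 615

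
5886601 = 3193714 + 2692887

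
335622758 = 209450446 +126172312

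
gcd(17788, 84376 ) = 4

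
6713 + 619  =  7332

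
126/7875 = 2/125 = 0.02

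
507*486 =246402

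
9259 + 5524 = 14783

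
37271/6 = 37271/6 = 6211.83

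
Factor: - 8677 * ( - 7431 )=64478787=3^1*2477^1*8677^1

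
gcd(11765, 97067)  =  1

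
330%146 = 38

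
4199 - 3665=534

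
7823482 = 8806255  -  982773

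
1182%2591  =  1182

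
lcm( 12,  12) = 12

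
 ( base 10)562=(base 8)1062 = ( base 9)684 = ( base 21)15G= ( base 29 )jb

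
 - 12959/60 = - 216 + 1/60 = -215.98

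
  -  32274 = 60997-93271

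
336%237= 99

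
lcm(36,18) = 36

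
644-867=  - 223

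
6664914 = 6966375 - 301461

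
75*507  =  38025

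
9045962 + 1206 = 9047168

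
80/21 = 3 + 17/21 = 3.81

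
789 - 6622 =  - 5833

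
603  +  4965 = 5568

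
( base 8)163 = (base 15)7a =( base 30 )3P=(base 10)115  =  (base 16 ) 73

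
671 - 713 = -42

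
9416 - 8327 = 1089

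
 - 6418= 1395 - 7813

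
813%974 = 813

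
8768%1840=1408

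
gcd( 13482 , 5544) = 126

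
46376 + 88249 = 134625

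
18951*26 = 492726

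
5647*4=22588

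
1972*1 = 1972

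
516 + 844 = 1360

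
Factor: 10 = 2^1*5^1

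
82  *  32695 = 2680990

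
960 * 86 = 82560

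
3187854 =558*5713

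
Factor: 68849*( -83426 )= - 5743796674=- 2^1*7^1 * 11^2 * 59^1*101^1 *569^1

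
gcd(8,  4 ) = 4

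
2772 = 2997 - 225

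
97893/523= 97893/523 =187.18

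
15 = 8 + 7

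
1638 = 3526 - 1888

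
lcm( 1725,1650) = 37950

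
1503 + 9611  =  11114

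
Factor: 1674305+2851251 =2^2*7^1*161627^1 = 4525556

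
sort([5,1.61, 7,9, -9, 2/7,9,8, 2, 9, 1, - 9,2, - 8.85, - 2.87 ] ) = [ - 9, - 9,  -  8.85, - 2.87,2/7 , 1,1.61, 2, 2, 5, 7, 8, 9, 9,  9 ] 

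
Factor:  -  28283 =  - 28283^1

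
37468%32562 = 4906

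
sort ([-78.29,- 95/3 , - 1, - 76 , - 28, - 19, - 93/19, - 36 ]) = [-78.29,-76,-36,-95/3,- 28, - 19 , - 93/19,-1 ] 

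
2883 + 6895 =9778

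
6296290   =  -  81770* ( - 77) 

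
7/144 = 7/144 = 0.05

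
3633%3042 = 591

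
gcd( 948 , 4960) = 4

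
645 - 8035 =-7390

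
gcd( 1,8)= 1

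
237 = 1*237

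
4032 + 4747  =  8779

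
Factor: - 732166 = - 2^1* 47^1* 7789^1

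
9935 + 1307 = 11242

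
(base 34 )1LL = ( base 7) 5341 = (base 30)231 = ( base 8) 3543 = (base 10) 1891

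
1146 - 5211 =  - 4065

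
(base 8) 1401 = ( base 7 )2146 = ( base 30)pj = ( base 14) 3cd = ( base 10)769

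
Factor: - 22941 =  -3^2 * 2549^1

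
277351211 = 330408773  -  53057562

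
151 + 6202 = 6353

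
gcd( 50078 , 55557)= 1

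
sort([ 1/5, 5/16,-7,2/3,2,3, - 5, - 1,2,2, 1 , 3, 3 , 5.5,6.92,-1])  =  [ - 7,-5, - 1,  -  1,  1/5, 5/16, 2/3, 1,2, 2, 2, 3,3,3,  5.5,6.92 ]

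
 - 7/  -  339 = 7/339 = 0.02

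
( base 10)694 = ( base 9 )851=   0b1010110110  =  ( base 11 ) 581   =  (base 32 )LM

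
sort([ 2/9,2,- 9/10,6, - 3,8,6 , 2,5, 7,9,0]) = [ - 3, - 9/10,0,2/9,2, 2,5,6,6,7,8, 9 ] 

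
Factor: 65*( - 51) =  - 3315 = -3^1*5^1*13^1*17^1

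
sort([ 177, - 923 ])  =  [ - 923,  177 ] 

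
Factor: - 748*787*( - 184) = 2^5*11^1*17^1*23^1*787^1 =108316384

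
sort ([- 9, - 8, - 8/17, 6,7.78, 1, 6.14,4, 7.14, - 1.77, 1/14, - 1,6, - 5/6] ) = [  -  9, - 8, - 1.77, - 1,  -  5/6, - 8/17,1/14,1, 4, 6,  6,6.14,7.14,7.78]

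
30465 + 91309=121774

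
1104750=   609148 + 495602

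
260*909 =236340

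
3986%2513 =1473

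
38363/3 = 12787 + 2/3 = 12787.67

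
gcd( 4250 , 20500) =250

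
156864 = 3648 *43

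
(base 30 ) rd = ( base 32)pn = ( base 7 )2254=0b1100110111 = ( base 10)823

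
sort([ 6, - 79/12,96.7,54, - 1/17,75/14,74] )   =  [ - 79/12, - 1/17,75/14,6,54, 74 , 96.7 ]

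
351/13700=351/13700 = 0.03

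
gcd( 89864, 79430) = 94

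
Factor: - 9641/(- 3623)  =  31^1*311^1*3623^(  -  1) 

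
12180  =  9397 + 2783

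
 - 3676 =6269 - 9945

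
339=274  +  65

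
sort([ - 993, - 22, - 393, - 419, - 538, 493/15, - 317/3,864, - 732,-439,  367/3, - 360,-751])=[-993, - 751, - 732 , - 538, - 439, - 419, -393, - 360,-317/3, - 22,493/15, 367/3,864 ] 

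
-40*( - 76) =3040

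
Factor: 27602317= 61^1*452497^1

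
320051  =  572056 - 252005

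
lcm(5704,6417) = 51336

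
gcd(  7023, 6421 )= 1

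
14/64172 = 7/32086 = 0.00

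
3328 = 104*32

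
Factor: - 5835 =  - 3^1*5^1*389^1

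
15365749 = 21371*719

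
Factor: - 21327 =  - 3^1*7109^1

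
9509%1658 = 1219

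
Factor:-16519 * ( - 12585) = 3^1*5^1*839^1*16519^1 = 207891615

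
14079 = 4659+9420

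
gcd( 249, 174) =3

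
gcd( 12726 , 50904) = 12726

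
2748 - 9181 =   -  6433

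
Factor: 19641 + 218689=2^1*5^1*23833^1=238330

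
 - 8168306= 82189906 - 90358212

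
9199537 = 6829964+2369573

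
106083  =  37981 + 68102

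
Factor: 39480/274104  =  3^( - 5)*5^1*7^1 = 35/243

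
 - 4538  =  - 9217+4679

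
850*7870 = 6689500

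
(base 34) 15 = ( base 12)33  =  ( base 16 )27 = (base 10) 39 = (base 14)2b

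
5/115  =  1/23 = 0.04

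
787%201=184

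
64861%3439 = 2959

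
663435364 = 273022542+390412822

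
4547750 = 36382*125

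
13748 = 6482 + 7266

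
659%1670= 659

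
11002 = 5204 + 5798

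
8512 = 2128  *4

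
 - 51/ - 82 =51/82 = 0.62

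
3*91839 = 275517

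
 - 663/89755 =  - 663/89755 = - 0.01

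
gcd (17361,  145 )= 1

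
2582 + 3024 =5606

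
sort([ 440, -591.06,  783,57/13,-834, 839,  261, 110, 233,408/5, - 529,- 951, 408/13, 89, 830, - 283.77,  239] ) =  [ - 951,-834, - 591.06,  -  529 ,  -  283.77 , 57/13,  408/13, 408/5,89,  110, 233, 239,  261 , 440, 783,830,839]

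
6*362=2172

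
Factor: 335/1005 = 1/3 = 3^( - 1)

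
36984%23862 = 13122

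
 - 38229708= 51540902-89770610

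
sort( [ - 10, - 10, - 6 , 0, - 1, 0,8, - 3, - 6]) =[ - 10, - 10, - 6, - 6,-3, - 1, 0, 0, 8 ] 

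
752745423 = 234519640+518225783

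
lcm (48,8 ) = 48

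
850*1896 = 1611600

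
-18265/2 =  - 9133 + 1/2 = - 9132.50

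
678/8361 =226/2787 = 0.08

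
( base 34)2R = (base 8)137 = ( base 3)10112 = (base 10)95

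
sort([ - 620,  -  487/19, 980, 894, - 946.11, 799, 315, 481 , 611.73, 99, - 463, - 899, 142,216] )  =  [ - 946.11, - 899,- 620, - 463,-487/19, 99, 142,216, 315 , 481, 611.73,799 , 894,980]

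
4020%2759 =1261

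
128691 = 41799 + 86892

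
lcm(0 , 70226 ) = 0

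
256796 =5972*43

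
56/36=1 + 5/9=   1.56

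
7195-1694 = 5501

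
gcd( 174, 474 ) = 6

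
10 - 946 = -936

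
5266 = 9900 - 4634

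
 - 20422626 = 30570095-50992721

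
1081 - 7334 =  - 6253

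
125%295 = 125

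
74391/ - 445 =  - 168 + 369/445 = - 167.17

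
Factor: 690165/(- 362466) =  - 76685/40274 = -  2^(  -  1 )*5^1*7^2*13^(  -  1)*313^1*1549^( - 1 ) 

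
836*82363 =68855468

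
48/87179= 48/87179=0.00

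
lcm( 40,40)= 40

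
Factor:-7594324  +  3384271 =  -  3^1*1403351^1=- 4210053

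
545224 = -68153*( - 8)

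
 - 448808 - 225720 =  - 674528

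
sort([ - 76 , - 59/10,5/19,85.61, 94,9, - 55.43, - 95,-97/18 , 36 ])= [  -  95,  -  76, - 55.43 , - 59/10, - 97/18,  5/19, 9,36, 85.61, 94 ]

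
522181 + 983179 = 1505360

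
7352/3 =2450 + 2/3 = 2450.67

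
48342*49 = 2368758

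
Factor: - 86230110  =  -2^1*3^1*5^1 *2874337^1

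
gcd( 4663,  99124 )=1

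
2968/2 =1484 = 1484.00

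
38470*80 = 3077600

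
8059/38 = 8059/38 = 212.08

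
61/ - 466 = -1 + 405/466 = - 0.13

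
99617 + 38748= 138365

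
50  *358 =17900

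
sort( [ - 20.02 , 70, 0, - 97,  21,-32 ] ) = [- 97, - 32, -20.02, 0,21, 70 ] 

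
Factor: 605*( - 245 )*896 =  - 132809600 = - 2^7*5^2*7^3*11^2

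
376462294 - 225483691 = 150978603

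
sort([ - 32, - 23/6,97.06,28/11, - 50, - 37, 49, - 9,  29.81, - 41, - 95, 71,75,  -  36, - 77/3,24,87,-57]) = [ - 95, - 57 , - 50, - 41, - 37, - 36, - 32, - 77/3,  -  9, - 23/6, 28/11, 24, 29.81, 49,71, 75, 87,97.06] 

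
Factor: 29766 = 2^1*3^1*11^2*41^1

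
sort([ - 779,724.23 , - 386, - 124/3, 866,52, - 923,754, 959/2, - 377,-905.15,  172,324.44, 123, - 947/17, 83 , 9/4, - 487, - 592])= [ - 923,- 905.15, - 779,-592, - 487, - 386, -377 , -947/17,-124/3,  9/4,52,83,123,172,324.44,959/2, 724.23,754,866 ] 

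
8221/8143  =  8221/8143 = 1.01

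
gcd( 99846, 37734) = 6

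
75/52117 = 75/52117 = 0.00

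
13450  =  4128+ 9322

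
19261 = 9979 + 9282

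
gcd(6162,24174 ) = 474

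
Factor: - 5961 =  - 3^1  *1987^1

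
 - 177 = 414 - 591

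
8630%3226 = 2178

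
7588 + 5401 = 12989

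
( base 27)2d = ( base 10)67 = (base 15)47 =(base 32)23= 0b1000011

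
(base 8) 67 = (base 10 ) 55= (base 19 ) 2H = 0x37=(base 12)47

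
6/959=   6/959 = 0.01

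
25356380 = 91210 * 278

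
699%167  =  31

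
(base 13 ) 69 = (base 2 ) 1010111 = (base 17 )52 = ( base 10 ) 87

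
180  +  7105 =7285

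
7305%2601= 2103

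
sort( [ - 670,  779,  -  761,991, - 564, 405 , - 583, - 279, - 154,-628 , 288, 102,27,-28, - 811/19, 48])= [  -  761, - 670, - 628, - 583, - 564,-279, - 154, - 811/19, - 28,27, 48, 102, 288, 405, 779, 991 ] 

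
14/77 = 2/11 = 0.18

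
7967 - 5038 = 2929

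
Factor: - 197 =- 197^1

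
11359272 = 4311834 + 7047438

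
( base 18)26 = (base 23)1j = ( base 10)42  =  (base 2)101010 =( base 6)110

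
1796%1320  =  476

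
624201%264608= 94985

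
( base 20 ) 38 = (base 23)2M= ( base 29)2A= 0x44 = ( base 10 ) 68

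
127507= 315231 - 187724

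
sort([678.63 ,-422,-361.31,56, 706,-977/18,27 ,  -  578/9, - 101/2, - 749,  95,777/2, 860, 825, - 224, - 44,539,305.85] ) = [ - 749, - 422,-361.31, - 224, - 578/9,  -  977/18, - 101/2, - 44,27,56,95,305.85,777/2,539,678.63, 706, 825 , 860]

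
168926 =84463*2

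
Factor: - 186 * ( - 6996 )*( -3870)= - 2^4*3^4*5^1 * 11^1*31^1*43^1*53^1 = - 5035860720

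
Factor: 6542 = 2^1*3271^1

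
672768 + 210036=882804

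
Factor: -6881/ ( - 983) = 7^1 = 7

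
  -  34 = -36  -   - 2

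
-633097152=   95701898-728799050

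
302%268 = 34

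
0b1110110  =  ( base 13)91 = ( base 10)118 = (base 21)5d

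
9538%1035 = 223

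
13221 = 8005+5216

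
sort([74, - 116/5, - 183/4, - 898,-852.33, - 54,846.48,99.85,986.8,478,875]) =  [-898, -852.33 , - 54, - 183/4, - 116/5,74,99.85,478, 846.48,875,986.8]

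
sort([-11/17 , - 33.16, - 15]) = [ - 33.16, - 15 , - 11/17]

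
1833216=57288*32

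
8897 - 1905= 6992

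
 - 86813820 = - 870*99786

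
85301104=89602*952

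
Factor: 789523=7^1*43^2*61^1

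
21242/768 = 27 + 253/384=   27.66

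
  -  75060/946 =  - 37530/473= - 79.34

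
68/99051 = 68/99051 = 0.00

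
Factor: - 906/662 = -453/331=-3^1*151^1*  331^( - 1 ) 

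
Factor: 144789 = 3^1*17^2 * 167^1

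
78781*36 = 2836116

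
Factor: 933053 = 11^1*271^1*313^1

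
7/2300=7/2300 = 0.00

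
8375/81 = 103 + 32/81 =103.40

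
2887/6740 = 2887/6740  =  0.43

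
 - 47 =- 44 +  - 3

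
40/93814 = 20/46907 =0.00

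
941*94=88454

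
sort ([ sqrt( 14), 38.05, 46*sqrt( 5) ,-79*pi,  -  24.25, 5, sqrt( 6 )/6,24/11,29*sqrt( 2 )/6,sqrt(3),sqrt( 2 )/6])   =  [ - 79  *pi, - 24.25,sqrt( 2)/6,sqrt( 6)/6,sqrt(3 ),24/11,sqrt( 14) , 5,29*sqrt( 2)/6,38.05,  46*sqrt(5 )]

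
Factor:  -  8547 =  - 3^1*  7^1*11^1*37^1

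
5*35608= 178040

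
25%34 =25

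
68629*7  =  480403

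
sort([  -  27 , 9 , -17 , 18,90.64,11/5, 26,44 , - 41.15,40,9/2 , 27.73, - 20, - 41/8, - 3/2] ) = [ - 41.15, - 27, - 20, - 17,-41/8,-3/2, 11/5,9/2,9,18,26,  27.73,40, 44,90.64 ] 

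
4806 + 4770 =9576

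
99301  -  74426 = 24875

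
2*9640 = 19280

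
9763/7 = 9763/7=1394.71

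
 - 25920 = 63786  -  89706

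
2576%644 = 0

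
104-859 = -755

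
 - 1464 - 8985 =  - 10449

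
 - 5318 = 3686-9004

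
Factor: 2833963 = 11^1*53^1* 4861^1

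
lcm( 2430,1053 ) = 31590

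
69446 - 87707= - 18261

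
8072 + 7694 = 15766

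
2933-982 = 1951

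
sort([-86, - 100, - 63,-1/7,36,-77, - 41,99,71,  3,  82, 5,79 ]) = [- 100, - 86, - 77, - 63, - 41,  -  1/7,3,5, 36,71,79,82,99]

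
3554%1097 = 263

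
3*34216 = 102648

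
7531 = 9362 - 1831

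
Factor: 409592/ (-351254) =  - 2^2 * 17^( - 1 )*10331^( - 1)*51199^1  =  - 204796/175627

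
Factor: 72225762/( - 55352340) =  - 2^( - 1)*3^( - 1)*5^( - 1)*7^1*17^( - 1)*73^1*18089^( - 1 )*23557^1  =  -  12037627/9225390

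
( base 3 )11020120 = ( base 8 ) 6025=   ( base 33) 2RO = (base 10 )3093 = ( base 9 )4216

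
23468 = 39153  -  15685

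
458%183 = 92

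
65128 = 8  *8141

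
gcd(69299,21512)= 1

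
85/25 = 17/5 = 3.40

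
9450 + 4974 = 14424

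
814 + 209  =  1023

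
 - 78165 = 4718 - 82883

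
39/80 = 39/80= 0.49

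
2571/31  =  82+ 29/31 =82.94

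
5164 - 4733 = 431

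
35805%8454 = 1989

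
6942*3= 20826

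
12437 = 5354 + 7083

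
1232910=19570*63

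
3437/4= 3437/4= 859.25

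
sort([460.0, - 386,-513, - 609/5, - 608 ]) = [- 608,  -  513, - 386, - 609/5, 460.0 ]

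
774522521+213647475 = 988169996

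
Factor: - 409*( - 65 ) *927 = 3^2*5^1 * 13^1*103^1*409^1 = 24644295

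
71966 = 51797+20169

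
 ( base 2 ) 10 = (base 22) 2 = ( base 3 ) 2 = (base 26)2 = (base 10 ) 2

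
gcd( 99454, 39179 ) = 1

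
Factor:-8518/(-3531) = 2^1*3^ (-1 )*11^(-1 ) * 107^(  -  1)*4259^1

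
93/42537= 31/14179 =0.00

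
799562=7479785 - 6680223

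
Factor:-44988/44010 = -2^1*3^( - 2 )*5^(  -  1)*23^1 =-46/45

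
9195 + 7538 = 16733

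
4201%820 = 101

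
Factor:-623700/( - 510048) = 2^( - 3) * 3^2*5^2*23^( - 1 )= 225/184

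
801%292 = 217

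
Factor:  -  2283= - 3^1*761^1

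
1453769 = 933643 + 520126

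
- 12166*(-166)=2019556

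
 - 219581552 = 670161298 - 889742850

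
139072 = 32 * 4346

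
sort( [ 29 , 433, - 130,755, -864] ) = [ - 864, - 130,29,  433 , 755]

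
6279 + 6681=12960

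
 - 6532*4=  - 26128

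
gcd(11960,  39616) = 8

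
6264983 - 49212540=- 42947557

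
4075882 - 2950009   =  1125873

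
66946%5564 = 178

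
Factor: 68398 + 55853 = 3^1 * 83^1*499^1 = 124251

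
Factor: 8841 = 3^1*7^1*421^1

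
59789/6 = 59789/6 = 9964.83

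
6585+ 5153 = 11738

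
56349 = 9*6261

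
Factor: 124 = 2^2*31^1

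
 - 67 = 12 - 79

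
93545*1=93545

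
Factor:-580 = -2^2*5^1 * 29^1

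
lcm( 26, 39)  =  78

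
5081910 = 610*8331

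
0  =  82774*0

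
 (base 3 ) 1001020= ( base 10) 762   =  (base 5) 11022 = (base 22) 1ce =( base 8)1372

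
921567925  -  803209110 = 118358815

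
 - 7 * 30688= - 214816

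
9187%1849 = 1791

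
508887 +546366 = 1055253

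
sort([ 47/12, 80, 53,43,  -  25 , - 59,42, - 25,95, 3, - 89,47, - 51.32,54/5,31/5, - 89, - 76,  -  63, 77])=[ - 89, - 89, - 76, - 63,-59, - 51.32, - 25, - 25,3, 47/12,  31/5, 54/5,42,43,47,53,  77, 80,95]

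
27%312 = 27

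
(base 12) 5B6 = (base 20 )22i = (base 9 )1153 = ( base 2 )1101011010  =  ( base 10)858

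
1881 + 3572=5453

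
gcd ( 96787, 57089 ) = 1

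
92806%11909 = 9443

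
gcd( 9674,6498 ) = 2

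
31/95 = 31/95 = 0.33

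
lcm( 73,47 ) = 3431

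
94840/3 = 31613 + 1/3 = 31613.33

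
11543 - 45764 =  - 34221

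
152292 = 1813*84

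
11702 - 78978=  - 67276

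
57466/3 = 57466/3 = 19155.33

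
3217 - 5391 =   -  2174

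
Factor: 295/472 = 2^( - 3)*5^1  =  5/8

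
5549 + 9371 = 14920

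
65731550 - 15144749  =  50586801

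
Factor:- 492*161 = -2^2*3^1 * 7^1*23^1 * 41^1=- 79212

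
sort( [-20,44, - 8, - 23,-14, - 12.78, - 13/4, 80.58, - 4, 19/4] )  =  [ - 23 ,-20, - 14 , - 12.78 , - 8,  -  4 , - 13/4, 19/4, 44, 80.58]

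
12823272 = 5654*2268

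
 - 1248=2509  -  3757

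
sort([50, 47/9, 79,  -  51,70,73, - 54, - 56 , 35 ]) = [ - 56, - 54, - 51,  47/9, 35,50, 70, 73,79 ] 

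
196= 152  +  44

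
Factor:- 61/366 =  - 2^( - 1) * 3^ ( - 1) = -1/6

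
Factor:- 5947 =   -  19^1*  313^1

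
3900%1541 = 818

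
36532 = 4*9133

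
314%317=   314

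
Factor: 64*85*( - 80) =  - 2^10  *  5^2*17^1=- 435200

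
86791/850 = 102  +  91/850 = 102.11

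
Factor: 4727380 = 2^2*5^1*7^1*33767^1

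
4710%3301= 1409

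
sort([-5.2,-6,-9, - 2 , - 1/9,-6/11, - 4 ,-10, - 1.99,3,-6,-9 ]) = [ - 10,-9,-9,-6, - 6 , - 5.2, - 4 ,  -  2, - 1.99, - 6/11,-1/9, 3 ]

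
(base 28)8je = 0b1101010100010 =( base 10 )6818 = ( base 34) 5UI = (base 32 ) 6l2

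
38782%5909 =3328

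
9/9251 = 9/9251=0.00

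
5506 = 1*5506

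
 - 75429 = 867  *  ( - 87) 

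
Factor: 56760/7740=22/3 = 2^1*3^ ( - 1)*11^1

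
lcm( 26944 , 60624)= 242496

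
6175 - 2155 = 4020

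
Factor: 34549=34549^1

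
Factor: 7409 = 31^1*239^1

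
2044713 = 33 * 61961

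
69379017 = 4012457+65366560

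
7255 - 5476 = 1779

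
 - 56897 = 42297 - 99194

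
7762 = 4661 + 3101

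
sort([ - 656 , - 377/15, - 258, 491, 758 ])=[ - 656, - 258,-377/15, 491, 758]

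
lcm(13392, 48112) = 1299024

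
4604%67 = 48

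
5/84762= 5/84762=0.00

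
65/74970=13/14994 =0.00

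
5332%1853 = 1626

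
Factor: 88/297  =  8/27 = 2^3*3^( - 3 ) 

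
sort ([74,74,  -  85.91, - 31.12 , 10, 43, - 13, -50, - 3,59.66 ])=[ - 85.91, -50,- 31.12, - 13, - 3 , 10,43,59.66,  74,74 ] 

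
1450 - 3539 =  - 2089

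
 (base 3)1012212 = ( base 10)887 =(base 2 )1101110111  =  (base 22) 1I7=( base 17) 313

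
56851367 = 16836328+40015039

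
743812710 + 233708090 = 977520800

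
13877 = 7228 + 6649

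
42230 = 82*515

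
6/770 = 3/385=0.01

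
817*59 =48203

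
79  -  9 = 70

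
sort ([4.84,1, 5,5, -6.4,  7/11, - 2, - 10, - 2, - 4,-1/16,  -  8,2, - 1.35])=[ - 10 , - 8, - 6.4, - 4, - 2, - 2, - 1.35, - 1/16, 7/11,1,  2, 4.84, 5,  5]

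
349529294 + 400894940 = 750424234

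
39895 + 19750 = 59645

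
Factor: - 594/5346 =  -3^( - 2) = -1/9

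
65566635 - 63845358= 1721277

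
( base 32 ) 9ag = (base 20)13hc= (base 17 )1G0F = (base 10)9552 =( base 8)22520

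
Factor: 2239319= 2239319^1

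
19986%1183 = 1058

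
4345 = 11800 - 7455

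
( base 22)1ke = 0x3aa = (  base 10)938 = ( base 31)U8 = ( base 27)17K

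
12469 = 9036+3433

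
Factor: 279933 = 3^1*23^1*4057^1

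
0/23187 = 0 = 0.00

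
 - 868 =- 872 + 4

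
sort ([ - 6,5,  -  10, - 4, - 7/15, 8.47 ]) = [ - 10,-6, - 4, -7/15, 5,8.47 ]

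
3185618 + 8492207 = 11677825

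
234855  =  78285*3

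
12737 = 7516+5221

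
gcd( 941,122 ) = 1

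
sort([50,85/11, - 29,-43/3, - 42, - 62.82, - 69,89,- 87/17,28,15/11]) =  [  -  69,-62.82, - 42, - 29,- 43/3, - 87/17  ,  15/11,85/11,28, 50,89 ] 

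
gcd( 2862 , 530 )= 106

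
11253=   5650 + 5603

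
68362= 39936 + 28426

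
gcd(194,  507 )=1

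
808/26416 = 101/3302=0.03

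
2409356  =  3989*604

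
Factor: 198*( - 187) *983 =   -  2^1 * 3^2*11^2*17^1  *983^1  =  -36396558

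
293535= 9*32615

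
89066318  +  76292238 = 165358556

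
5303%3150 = 2153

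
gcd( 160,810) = 10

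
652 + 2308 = 2960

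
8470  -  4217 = 4253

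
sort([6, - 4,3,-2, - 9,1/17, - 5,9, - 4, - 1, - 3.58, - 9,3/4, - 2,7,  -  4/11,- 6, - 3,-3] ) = [ - 9, - 9, - 6, -5,-4, - 4, - 3.58, -3,  -  3,  -  2, - 2,-1, - 4/11,1/17,3/4, 3, 6, 7,9 ]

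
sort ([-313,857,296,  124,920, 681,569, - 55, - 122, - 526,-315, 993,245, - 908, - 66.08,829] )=[  -  908,-526, - 315,-313, - 122, - 66.08,-55, 124,  245 , 296,569,681,829, 857,920,993]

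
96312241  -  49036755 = 47275486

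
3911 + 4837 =8748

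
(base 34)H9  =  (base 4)21023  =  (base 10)587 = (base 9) 722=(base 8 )1113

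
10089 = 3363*3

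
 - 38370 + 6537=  - 31833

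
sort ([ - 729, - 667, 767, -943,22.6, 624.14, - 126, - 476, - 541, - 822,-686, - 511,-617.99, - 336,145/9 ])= [ - 943, - 822, - 729, - 686, - 667, - 617.99,  -  541, -511, - 476 , - 336,-126,145/9,22.6, 624.14,767]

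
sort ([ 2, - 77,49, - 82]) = [  -  82, - 77, 2, 49] 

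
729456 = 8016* 91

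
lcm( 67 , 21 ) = 1407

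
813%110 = 43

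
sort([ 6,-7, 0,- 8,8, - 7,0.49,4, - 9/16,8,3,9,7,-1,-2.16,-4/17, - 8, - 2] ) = [ - 8,-8, - 7,-7,-2.16, - 2, - 1,-9/16, - 4/17,0, 0.49,  3 , 4,6,7,8, 8,9 ]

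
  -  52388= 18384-70772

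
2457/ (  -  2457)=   -  1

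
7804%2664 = 2476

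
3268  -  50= 3218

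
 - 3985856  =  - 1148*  3472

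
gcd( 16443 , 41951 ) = 7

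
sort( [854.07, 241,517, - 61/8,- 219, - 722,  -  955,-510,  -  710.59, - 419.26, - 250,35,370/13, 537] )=[ - 955, - 722,-710.59,-510 ,-419.26, - 250, - 219, - 61/8,370/13, 35,241,517, 537, 854.07]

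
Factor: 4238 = 2^1*13^1*163^1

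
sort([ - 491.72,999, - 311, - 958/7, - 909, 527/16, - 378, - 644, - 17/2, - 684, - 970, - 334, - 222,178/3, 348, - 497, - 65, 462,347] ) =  [ - 970, - 909, - 684,-644,-497, - 491.72, - 378,-334, - 311, - 222, - 958/7, - 65, - 17/2,527/16 , 178/3, 347, 348, 462,  999]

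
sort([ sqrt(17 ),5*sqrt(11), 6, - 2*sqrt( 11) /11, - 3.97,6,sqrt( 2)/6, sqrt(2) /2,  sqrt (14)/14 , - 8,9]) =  [  -  8,-3.97, - 2*sqrt( 11)/11,  sqrt( 2 )/6,sqrt( 14) /14, sqrt( 2)/2,sqrt( 17),6, 6, 9, 5 * sqrt(11)]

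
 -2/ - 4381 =2/4381 = 0.00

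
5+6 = 11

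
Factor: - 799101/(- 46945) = 3^2*5^( - 1 ) *41^( - 1 )*229^( - 1)*88789^1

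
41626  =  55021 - 13395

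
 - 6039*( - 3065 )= 18509535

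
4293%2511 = 1782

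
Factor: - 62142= - 2^1*3^1 * 10357^1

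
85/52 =1+ 33/52 = 1.63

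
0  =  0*85859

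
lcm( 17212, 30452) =395876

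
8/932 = 2/233 = 0.01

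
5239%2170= 899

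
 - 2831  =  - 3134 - -303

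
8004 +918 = 8922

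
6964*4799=33420236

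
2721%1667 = 1054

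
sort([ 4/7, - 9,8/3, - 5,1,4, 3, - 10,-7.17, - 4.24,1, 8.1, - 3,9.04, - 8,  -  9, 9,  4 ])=[ - 10, - 9, - 9, - 8,-7.17,-5, - 4.24, - 3, 4/7,1, 1,8/3, 3, 4, 4, 8.1,9,9.04]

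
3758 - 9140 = -5382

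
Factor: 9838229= 907^1* 10847^1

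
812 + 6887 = 7699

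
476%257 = 219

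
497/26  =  19+3/26 = 19.12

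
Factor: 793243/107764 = 2^( - 2 ) * 11^1 * 29^( - 1 )*37^1 * 929^(- 1 )*1949^1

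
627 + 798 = 1425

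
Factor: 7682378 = 2^1*11^1*349199^1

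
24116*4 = 96464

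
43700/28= 1560 + 5/7 = 1560.71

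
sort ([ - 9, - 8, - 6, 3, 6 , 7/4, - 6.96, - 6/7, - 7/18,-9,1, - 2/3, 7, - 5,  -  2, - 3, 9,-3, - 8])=[-9, - 9, - 8 ,-8, - 6.96, - 6, - 5, - 3, -3, - 2,-6/7, - 2/3, - 7/18,1, 7/4, 3,  6, 7,9]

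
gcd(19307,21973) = 43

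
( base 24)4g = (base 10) 112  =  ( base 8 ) 160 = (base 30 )3m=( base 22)52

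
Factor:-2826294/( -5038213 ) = 2^1*3^1*31^(-1 )*41^1*11489^1*162523^( - 1 )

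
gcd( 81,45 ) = 9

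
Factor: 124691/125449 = 329/331=7^1*47^1*331^(-1)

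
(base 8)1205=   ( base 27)NO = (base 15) 2D0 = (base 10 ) 645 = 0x285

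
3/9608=3/9608= 0.00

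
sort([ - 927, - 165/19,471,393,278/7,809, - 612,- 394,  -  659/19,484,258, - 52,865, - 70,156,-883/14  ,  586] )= [-927, -612, - 394,-70,-883/14,-52,- 659/19, - 165/19,  278/7,156,258,393,471,484,586,809,  865 ] 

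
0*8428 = 0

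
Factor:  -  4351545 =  - 3^2*5^1*11^1*59^1*149^1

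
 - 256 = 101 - 357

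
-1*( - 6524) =6524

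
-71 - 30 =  - 101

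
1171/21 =55+16/21 = 55.76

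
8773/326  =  8773/326 = 26.91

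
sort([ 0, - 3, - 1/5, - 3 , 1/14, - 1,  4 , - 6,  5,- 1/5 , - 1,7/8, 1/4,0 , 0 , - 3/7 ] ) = [ - 6, - 3,  -  3, - 1 , - 1 ,- 3/7, - 1/5, - 1/5, 0 , 0, 0 , 1/14, 1/4,7/8, 4,5 ]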